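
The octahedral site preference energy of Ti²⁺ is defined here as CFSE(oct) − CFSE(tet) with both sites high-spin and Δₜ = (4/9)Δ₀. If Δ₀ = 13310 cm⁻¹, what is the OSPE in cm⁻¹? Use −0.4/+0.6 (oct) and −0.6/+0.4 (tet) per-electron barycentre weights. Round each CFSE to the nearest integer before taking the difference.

Ti is in group 4, so Ti²⁺ is d² (4 − 2 = 2).
Octahedral (high-spin): t2g^2 e_g^0, CFSE = 2(−0.4) + 0(+0.6) = -0.8Δ₀ = -0.8 × 13310 = -10648 cm⁻¹.
In a tetrahedral site the filling is e^2 t2^0: CFSE(tet) = -1.2Δₜ = -1.2 × (4/9)(13310) = -7099 cm⁻¹.
OSPE = -10648 − (-7099) = -3549 cm⁻¹.

-3549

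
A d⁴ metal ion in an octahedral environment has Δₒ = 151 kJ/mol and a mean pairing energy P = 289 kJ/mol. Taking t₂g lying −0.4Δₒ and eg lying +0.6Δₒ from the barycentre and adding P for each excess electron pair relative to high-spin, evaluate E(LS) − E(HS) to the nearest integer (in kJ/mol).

138

High-spin d⁴ fills as t₂g³ eg¹ with CFSE 3(−0.4) + 1(+0.6) = -0.6Δₒ = -91 kJ/mol.
For low-spin the configuration is t₂g⁴ eg⁰: orbital energy -1.6 × 151 = -242 kJ/mol, and 1 additional pair relative to high-spin adds 289 kJ/mol, giving 47 kJ/mol.
The difference is 47 − (-91) = 138 kJ/mol, so high-spin lies lower.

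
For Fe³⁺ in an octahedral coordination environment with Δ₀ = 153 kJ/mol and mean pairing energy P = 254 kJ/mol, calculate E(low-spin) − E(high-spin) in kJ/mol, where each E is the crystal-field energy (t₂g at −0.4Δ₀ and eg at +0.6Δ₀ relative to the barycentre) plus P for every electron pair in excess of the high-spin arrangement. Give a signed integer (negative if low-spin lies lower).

202

Fe³⁺: group 8, so d-count = 8 − 3 = 5.
In the high-spin limit (t₂g³ eg²) the orbital term is 0.0Δ₀ = 0 kJ/mol, with no excess pairing.
Low-spin: t₂g⁵ eg⁰, orbital CFSE = -2.0Δ₀ = -306 kJ/mol; plus 2 excess pairs × P = +508 kJ/mol; total 202 kJ/mol.
The difference is 202 − (0) = 202 kJ/mol, so high-spin lies lower.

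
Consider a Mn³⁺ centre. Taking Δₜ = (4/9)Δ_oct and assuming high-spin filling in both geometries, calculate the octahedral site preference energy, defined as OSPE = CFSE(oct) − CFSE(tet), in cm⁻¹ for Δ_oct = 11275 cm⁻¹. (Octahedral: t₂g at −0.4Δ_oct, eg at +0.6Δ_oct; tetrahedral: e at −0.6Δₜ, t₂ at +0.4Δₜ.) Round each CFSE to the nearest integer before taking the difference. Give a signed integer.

Mn sits in group 7; removing 3 electrons leaves Mn³⁺ with 7 − 3 = 4 d electrons.
In an octahedral site d⁴ (HS) is t₂g³ eg¹, giving CFSE(oct) = -0.6Δ_oct = -6765 cm⁻¹.
Tetrahedral e² t₂² gives -0.4Δₜ = -0.4 × (4/9) × 11275 = -2004 cm⁻¹.
OSPE = CFSE(oct) − CFSE(tet) = -6765 − (-2004) = -4761 cm⁻¹.

-4761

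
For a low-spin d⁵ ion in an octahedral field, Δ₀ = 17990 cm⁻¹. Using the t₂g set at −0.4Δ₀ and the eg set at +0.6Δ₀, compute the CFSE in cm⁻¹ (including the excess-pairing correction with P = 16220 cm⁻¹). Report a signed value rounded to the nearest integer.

The d⁵ electrons fill as t₂g⁵ eg⁰.
The orbital stabilization is -2.0Δ₀ = -2.0 × 17990 = -35980 cm⁻¹.
Pairing penalty: 2 pairs vs 0 in the high-spin reference → 2 extra × P = 32440 cm⁻¹.
Net CFSE = -35980 + 32440 = -3540 cm⁻¹.

-3540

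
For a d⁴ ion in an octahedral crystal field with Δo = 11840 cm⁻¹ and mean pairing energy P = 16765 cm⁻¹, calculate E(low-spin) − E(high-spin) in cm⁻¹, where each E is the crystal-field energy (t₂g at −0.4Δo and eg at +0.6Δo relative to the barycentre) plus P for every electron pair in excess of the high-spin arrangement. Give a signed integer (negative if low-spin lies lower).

High-spin d⁴ fills as t₂g³ eg¹ with CFSE 3(−0.4) + 1(+0.6) = -0.6Δo = -7104 cm⁻¹.
Low-spin: t₂g⁴ eg⁰, orbital CFSE = -1.6Δo = -18944 cm⁻¹; plus 1 excess pair × P = +16765 cm⁻¹; total -2179 cm⁻¹.
Thus E(LS) − E(HS) = 4925 cm⁻¹.

4925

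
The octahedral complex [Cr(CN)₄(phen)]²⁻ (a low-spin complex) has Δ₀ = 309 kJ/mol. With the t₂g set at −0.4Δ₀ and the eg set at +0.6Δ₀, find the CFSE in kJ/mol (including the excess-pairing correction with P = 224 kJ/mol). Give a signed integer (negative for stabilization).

Ligand charges: 4×(-1) from CN⁻ and 1×(+0) from phen sum to -4; with overall charge -2, Cr is +2.
Cr is in group 6, so Cr²⁺ is d⁴ (6 − 2 = 4).
Configuration: t₂g⁴ eg⁰.
Orbital CFSE = 4(-0.4) + 0(0.6) = -1.6Δ₀ = -1.6 × 309 = -494 kJ/mol.
Relative to high-spin t₂g³ eg¹ (0 paired), the low-spin configuration has 1 additional pair, contributing +1 × 224 = +224 kJ/mol.
Overall CFSE = -494 + 224 = -270 kJ/mol.

-270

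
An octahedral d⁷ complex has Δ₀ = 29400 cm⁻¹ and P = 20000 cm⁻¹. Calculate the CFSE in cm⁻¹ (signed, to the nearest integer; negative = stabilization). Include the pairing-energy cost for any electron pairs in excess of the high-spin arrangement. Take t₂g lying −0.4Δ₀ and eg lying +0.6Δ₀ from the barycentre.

-32920

Since Δ₀ = 29400 cm⁻¹ > P = 20000 cm⁻¹, the complex adopts the low-spin configuration.
That gives t₂g⁶ eg¹.
Orbital CFSE = -1.8Δ₀ = -1.8 × 29400 = -52920 cm⁻¹.
Excess pairs vs high-spin: 3 − 2 = 1; pairing cost = +20000 cm⁻¹.
Net CFSE = -52920 + 20000 = -32920 cm⁻¹.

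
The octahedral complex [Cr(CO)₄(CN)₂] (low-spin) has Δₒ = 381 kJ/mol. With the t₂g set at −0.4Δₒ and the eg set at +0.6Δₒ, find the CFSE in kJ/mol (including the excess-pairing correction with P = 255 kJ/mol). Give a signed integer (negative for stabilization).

-355

Ligand charges: 4×(+0) from CO and 2×(-1) from CN⁻ sum to -2; with overall charge +0, Cr is +2.
Cr²⁺: group 6, so d-count = 6 − 2 = 4.
The d⁴ electrons fill as t₂g⁴ eg⁰.
CFSE(orbital) = 4×(-0.4Δₒ) + 0×(0.6Δₒ) = -1.6Δₒ; with Δₒ = 381 kJ/mol that is -610 kJ/mol.
High-spin d⁴ would be t₂g³ eg¹ with 0 pairs; low-spin has 1, so 1 excess pair costs +1P = +255 kJ/mol.
Combining: -610 + 255 = -355 kJ/mol.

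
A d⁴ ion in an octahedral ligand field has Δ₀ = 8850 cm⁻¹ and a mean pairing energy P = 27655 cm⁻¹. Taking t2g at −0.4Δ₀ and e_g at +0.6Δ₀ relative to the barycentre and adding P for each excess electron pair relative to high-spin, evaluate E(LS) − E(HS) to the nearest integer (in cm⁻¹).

High-spin: t2g^3 e_g^1, CFSE = -0.6Δ₀ = -5310 cm⁻¹.
Low-spin t2g^4 e_g^0 gives -1.6Δ₀ = -14160 cm⁻¹, but forming 1 extra pair costs 1P = 27655 cm⁻¹, so E(LS) = -14160 + 27655 = 13495 cm⁻¹.
Thus E(LS) − E(HS) = 18805 cm⁻¹.

18805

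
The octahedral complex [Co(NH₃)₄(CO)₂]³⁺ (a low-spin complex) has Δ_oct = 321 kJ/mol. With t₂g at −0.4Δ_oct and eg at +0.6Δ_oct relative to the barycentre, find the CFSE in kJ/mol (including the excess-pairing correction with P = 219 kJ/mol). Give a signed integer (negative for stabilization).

Ligand charges: 4×(+0) from NH₃ and 2×(+0) from CO sum to +0; with overall charge +3, Co is +3.
Group 9 minus oxidation state +3 gives a d⁶ configuration for Co³⁺.
Electron filling gives t₂g⁶ eg⁰.
Orbital CFSE = 6(-0.4) + 0(0.6) = -2.4Δ_oct = -2.4 × 321 = -770 kJ/mol.
Pairing penalty: 3 pairs vs 1 in the high-spin reference → 2 extra × P = 438 kJ/mol.
Net CFSE = -770 + 438 = -332 kJ/mol.

-332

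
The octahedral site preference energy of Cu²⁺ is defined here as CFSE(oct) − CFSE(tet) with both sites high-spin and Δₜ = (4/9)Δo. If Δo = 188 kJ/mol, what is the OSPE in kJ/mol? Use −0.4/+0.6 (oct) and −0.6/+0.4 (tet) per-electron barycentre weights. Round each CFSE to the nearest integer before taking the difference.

-80

Cu²⁺: group 11, so d-count = 11 − 2 = 9.
Octahedral high-spin t₂g⁶ eg³: CFSE = -0.6 × 188 = -113 kJ/mol.
Tetrahedral: e⁴ t₂⁵, CFSE = 4(−0.6) + 5(+0.4) = -0.4Δₜ = -0.4 × (4/9) × 188 = -33 kJ/mol.
OSPE = -113 − (-33) = -80 kJ/mol.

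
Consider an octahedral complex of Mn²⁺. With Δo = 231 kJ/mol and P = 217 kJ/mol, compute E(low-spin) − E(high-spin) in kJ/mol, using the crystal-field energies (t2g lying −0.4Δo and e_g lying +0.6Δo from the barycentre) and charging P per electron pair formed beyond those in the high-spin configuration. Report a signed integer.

-28

Mn²⁺: group 7, so d-count = 7 − 2 = 5.
In the high-spin limit (t2g^3 e_g^2) the orbital term is 0.0Δo = 0 kJ/mol, with no excess pairing.
Low-spin: t2g^5 e_g^0, orbital CFSE = -2.0Δo = -462 kJ/mol; plus 2 excess pairs × P = +434 kJ/mol; total -28 kJ/mol.
The difference is -28 − (0) = -28 kJ/mol, so low-spin lies lower.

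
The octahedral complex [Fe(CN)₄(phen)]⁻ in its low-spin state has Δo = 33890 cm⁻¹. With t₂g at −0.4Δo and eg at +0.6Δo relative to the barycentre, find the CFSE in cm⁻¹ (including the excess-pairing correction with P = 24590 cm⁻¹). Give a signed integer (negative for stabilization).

Ligand charges: 4×(-1) from CN⁻ and 1×(+0) from phen sum to -4; with overall charge -1, Fe is +3.
Fe³⁺: group 8, so d-count = 8 − 3 = 5.
Configuration: t₂g⁵ eg⁰.
CFSE(orbital) = 5×(-0.4Δo) + 0×(0.6Δo) = -2.0Δo; with Δo = 33890 cm⁻¹ that is -67780 cm⁻¹.
High-spin d⁵ would be t₂g³ eg² with 0 pairs; low-spin has 2, so 2 excess pairs cost +2P = +49180 cm⁻¹.
Overall CFSE = -67780 + 49180 = -18600 cm⁻¹.

-18600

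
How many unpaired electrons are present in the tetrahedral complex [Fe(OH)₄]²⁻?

Each OH⁻ contributes -1; 4 × (-1) = -4. With overall charge -2, Fe is in the +2 oxidation state.
Group 8 minus oxidation state +2 gives a d⁶ configuration for Fe²⁺.
Tetrahedral splitting is small, so the complex is high-spin.
Configuration: e³ t₂³, giving 4 unpaired electrons.

4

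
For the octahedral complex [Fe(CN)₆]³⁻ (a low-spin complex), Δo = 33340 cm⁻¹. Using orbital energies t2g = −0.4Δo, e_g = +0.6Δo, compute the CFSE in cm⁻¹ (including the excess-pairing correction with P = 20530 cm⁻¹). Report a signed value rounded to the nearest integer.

Each CN⁻ contributes -1; 6 × (-1) = -6. With overall charge -3, Fe is in the +3 oxidation state.
Fe³⁺: group 8, so d-count = 8 − 3 = 5.
The d⁵ electrons fill as t2g^5 e_g^0.
Orbital CFSE = 5(-0.4) + 0(0.6) = -2.0Δo = -2.0 × 33340 = -66680 cm⁻¹.
Relative to high-spin t2g^3 e_g^2 (0 paired), the low-spin configuration has 2 additional pairs, contributing +2 × 20530 = +41060 cm⁻¹.
Net CFSE = -66680 + 41060 = -25620 cm⁻¹.

-25620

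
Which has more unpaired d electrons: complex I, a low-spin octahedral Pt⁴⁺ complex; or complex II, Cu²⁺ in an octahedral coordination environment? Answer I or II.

II

I: Group 10 minus oxidation state +4 gives a d⁶ configuration for Pt⁴⁺; t₂g⁶ eg⁰ → 0 unpaired.
II: Cu²⁺: group 11, so d-count = 11 − 2 = 9; For octahedral d⁹ the high- and low-spin configurations coincide; t2g^6 e_g^3 → 1 unpaired.
So II has more unpaired electrons.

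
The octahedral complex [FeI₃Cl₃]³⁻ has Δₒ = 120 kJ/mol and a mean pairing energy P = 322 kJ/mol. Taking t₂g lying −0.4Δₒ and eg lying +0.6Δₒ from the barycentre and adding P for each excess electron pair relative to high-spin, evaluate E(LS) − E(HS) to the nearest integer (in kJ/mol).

Ligand charges: 3×(-1) from I⁻ and 3×(-1) from Cl⁻ sum to -6; with overall charge -3, Fe is +3.
Fe sits in group 8; removing 3 electrons leaves Fe³⁺ with 8 − 3 = 5 d electrons.
High-spin: t₂g³ eg², CFSE = 0.0Δₒ = 0 kJ/mol.
Low-spin t₂g⁵ eg⁰ gives -2.0Δₒ = -240 kJ/mol, but forming 2 extra pairs costs 2P = 644 kJ/mol, so E(LS) = -240 + 644 = 404 kJ/mol.
The difference is 404 − (0) = 404 kJ/mol, so high-spin lies lower.

404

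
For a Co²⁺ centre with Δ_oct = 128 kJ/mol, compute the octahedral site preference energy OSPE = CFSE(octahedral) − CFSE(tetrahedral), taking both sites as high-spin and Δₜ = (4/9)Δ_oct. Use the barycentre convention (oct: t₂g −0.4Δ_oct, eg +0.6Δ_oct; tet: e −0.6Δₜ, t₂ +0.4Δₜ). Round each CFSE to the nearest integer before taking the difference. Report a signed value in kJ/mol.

-34

Co²⁺: group 9, so d-count = 9 − 2 = 7.
Octahedral high-spin t₂g⁵ eg²: CFSE = -0.8 × 128 = -102 kJ/mol.
Tetrahedral: e⁴ t₂³, CFSE = 4(−0.6) + 3(+0.4) = -1.2Δₜ = -1.2 × (4/9) × 128 = -68 kJ/mol.
OSPE = -102 − (-68) = -34 kJ/mol.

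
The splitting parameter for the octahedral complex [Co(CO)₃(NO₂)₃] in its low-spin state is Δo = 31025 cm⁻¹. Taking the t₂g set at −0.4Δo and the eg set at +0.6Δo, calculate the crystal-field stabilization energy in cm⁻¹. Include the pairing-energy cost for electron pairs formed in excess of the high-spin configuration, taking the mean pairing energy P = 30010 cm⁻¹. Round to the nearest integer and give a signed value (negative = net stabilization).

-14440

Ligand charges: 3×(+0) from CO and 3×(-1) from NO₂⁻ sum to -3; with overall charge +0, Co is +3.
Co is in group 9, so Co³⁺ is d⁶ (9 − 3 = 6).
The d⁶ electrons fill as t₂g⁶ eg⁰.
The orbital stabilization is -2.4Δo = -2.4 × 31025 = -74460 cm⁻¹.
Pairing penalty: 3 pairs vs 1 in the high-spin reference → 2 extra × P = 60020 cm⁻¹.
Net CFSE = -74460 + 60020 = -14440 cm⁻¹.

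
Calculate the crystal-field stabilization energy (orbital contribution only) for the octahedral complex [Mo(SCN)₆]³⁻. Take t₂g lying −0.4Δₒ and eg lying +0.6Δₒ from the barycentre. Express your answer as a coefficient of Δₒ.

-1.2 Δₒ

Each SCN⁻ contributes -1; 6 × (-1) = -6. With overall charge -3, Mo is in the +3 oxidation state.
Mo³⁺: group 6, so d-count = 6 − 3 = 3.
Configuration: t₂g³ eg⁰.
CFSE = 3(-0.4Δₒ) + 0(0.6Δₒ) = -1.2Δₒ + 0.0Δₒ = -1.2Δₒ.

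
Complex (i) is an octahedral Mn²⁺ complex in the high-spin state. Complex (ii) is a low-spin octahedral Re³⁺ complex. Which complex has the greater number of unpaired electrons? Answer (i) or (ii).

(i)

(i): Mn sits in group 7; removing 2 electrons leaves Mn²⁺ with 7 − 2 = 5 d electrons; t₂g³ eg² → 5 unpaired.
(ii): Re³⁺: group 7, so d-count = 7 − 3 = 4; t₂g⁴ eg⁰ → 2 unpaired.
So (i) has more unpaired electrons.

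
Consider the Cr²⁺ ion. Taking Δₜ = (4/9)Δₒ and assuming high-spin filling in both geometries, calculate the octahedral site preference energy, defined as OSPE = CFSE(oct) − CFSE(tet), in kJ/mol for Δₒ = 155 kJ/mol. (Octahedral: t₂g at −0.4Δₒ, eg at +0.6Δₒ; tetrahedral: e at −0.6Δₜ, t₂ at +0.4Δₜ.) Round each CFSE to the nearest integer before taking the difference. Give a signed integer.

Group 6 minus oxidation state +2 gives a d⁴ configuration for Cr²⁺.
In an octahedral site d⁴ (HS) is t₂g³ eg¹, giving CFSE(oct) = -0.6Δₒ = -93 kJ/mol.
Tetrahedral e² t₂² gives -0.4Δₜ = -0.4 × (4/9) × 155 = -28 kJ/mol.
OSPE = CFSE(oct) − CFSE(tet) = -93 − (-28) = -65 kJ/mol.

-65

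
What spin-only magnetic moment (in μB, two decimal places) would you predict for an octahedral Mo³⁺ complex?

3.87 μB

Mo sits in group 6; removing 3 electrons leaves Mo³⁺ with 6 − 3 = 3 d electrons.
For octahedral d³ the high- and low-spin configurations coincide.
Configuration: t2g^3 e_g^0 → 3 unpaired electrons.
μ(spin-only) = √[3(3+2)] = √15 ≈ 3.87 μB.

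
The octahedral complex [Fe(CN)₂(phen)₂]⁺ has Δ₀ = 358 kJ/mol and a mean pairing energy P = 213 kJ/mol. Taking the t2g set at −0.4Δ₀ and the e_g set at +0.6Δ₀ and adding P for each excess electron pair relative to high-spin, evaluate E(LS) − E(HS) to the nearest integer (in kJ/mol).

-290

Ligand charges: 2×(-1) from CN⁻ and 2×(+0) from phen sum to -2; with overall charge +1, Fe is +3.
Group 8 minus oxidation state +3 gives a d⁵ configuration for Fe³⁺.
High-spin: t2g^3 e_g^2, CFSE = 0.0Δ₀ = 0 kJ/mol.
For low-spin the configuration is t2g^5 e_g^0: orbital energy -2.0 × 358 = -716 kJ/mol, and 2 additional pairs relative to high-spin add 426 kJ/mol, giving -290 kJ/mol.
The difference is -290 − (0) = -290 kJ/mol, so low-spin lies lower.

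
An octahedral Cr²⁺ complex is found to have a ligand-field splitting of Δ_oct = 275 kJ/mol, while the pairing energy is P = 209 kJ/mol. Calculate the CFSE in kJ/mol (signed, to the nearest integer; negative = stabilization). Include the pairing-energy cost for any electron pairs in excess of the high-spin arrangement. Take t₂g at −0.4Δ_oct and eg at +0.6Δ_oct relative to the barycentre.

Cr sits in group 6; removing 2 electrons leaves Cr²⁺ with 6 − 2 = 4 d electrons.
Here Δ_oct > P (275 > 209), so the low-spin state is favoured.
Filling d⁴ accordingly: t₂g⁴ eg⁰.
Orbital CFSE = -1.6Δ_oct = -1.6 × 275 = -440 kJ/mol.
Excess pairs vs high-spin: 1 − 0 = 1; pairing cost = +209 kJ/mol.
Net CFSE = -440 + 209 = -231 kJ/mol.

-231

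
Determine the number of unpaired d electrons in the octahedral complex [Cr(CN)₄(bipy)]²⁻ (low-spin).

2

Ligand charges: 4×(-1) from CN⁻ and 1×(+0) from bipy sum to -4; with overall charge -2, Cr is +2.
Group 6 minus oxidation state +2 gives a d⁴ configuration for Cr²⁺.
Configuration: t₂g⁴ eg⁰, giving 2 unpaired electrons.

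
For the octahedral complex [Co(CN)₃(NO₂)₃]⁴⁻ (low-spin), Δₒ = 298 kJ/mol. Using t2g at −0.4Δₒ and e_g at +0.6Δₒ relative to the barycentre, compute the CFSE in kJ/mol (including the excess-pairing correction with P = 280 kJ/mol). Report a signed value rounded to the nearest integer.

Ligand charges: 3×(-1) from CN⁻ and 3×(-1) from NO₂⁻ sum to -6; with overall charge -4, Co is +2.
Group 9 minus oxidation state +2 gives a d⁷ configuration for Co²⁺.
The d⁷ electrons fill as t2g^6 e_g^1.
The orbital stabilization is -1.8Δₒ = -1.8 × 298 = -536 kJ/mol.
Relative to high-spin t2g^5 e_g^2 (2 paired), the low-spin configuration has 1 additional pair, contributing +1 × 280 = +280 kJ/mol.
Overall CFSE = -536 + 280 = -256 kJ/mol.

-256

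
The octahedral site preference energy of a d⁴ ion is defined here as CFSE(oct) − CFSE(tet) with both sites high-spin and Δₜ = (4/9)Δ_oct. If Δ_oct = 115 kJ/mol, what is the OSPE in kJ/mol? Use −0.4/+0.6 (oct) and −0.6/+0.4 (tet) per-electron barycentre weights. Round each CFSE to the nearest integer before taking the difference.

Octahedral (high-spin): t2g^3 e_g^1, CFSE = 3(−0.4) + 1(+0.6) = -0.6Δ_oct = -0.6 × 115 = -69 kJ/mol.
Tetrahedral e^2 t2^2 gives -0.4Δₜ = -0.4 × (4/9) × 115 = -20 kJ/mol.
OSPE = CFSE(oct) − CFSE(tet) = -69 − (-20) = -49 kJ/mol.

-49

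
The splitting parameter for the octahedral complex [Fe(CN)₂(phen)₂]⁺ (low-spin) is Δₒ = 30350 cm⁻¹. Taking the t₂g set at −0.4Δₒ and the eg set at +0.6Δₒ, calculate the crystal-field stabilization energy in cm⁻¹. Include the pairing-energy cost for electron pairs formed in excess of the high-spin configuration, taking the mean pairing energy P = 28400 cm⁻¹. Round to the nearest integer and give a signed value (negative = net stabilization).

-3900

Ligand charges: 2×(-1) from CN⁻ and 2×(+0) from phen sum to -2; with overall charge +1, Fe is +3.
Fe sits in group 8; removing 3 electrons leaves Fe³⁺ with 8 − 3 = 5 d electrons.
Configuration: t₂g⁵ eg⁰.
CFSE(orbital) = 5×(-0.4Δₒ) + 0×(0.6Δₒ) = -2.0Δₒ; with Δₒ = 30350 cm⁻¹ that is -60700 cm⁻¹.
Relative to high-spin t₂g³ eg² (0 paired), the low-spin configuration has 2 additional pairs, contributing +2 × 28400 = +56800 cm⁻¹.
Net CFSE = -60700 + 56800 = -3900 cm⁻¹.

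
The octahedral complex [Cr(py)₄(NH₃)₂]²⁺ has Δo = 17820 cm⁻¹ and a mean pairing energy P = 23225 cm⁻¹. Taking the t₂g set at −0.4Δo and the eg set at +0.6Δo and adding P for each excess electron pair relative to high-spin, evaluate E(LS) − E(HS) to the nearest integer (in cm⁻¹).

Ligand charges: 4×(+0) from py and 2×(+0) from NH₃ sum to +0; with overall charge +2, Cr is +2.
Group 6 minus oxidation state +2 gives a d⁴ configuration for Cr²⁺.
In the high-spin limit (t₂g³ eg¹) the orbital term is -0.6Δo = -10692 cm⁻¹, with no excess pairing.
Low-spin t₂g⁴ eg⁰ gives -1.6Δo = -28512 cm⁻¹, but forming 1 extra pair costs 1P = 23225 cm⁻¹, so E(LS) = -28512 + 23225 = -5287 cm⁻¹.
E(LS) − E(HS) = -5287 − (-10692) = 5405 cm⁻¹.

5405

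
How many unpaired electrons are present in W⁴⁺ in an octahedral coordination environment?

Group 6 minus oxidation state +4 gives a d² configuration for W⁴⁺.
Configuration: t₂g² eg⁰, giving 2 unpaired electrons.

2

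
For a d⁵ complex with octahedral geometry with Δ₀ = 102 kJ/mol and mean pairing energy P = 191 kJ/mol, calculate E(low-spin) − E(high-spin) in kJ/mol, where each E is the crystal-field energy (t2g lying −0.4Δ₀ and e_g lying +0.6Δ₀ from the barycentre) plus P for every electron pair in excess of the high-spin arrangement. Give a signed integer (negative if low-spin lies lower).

In the high-spin limit (t2g^3 e_g^2) the orbital term is 0.0Δ₀ = 0 kJ/mol, with no excess pairing.
Low-spin: t2g^5 e_g^0, orbital CFSE = -2.0Δ₀ = -204 kJ/mol; plus 2 excess pairs × P = +382 kJ/mol; total 178 kJ/mol.
Thus E(LS) − E(HS) = 178 kJ/mol.

178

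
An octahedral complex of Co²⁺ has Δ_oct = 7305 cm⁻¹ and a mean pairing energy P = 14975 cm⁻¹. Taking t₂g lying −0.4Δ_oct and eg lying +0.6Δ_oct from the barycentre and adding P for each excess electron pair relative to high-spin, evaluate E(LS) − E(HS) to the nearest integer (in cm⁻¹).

Co²⁺: group 9, so d-count = 9 − 2 = 7.
High-spin d⁷ fills as t₂g⁵ eg² with CFSE 5(−0.4) + 2(+0.6) = -0.8Δ_oct = -5844 cm⁻¹.
For low-spin the configuration is t₂g⁶ eg¹: orbital energy -1.8 × 7305 = -13149 cm⁻¹, and 1 additional pair relative to high-spin adds 14975 cm⁻¹, giving 1826 cm⁻¹.
Thus E(LS) − E(HS) = 7670 cm⁻¹.

7670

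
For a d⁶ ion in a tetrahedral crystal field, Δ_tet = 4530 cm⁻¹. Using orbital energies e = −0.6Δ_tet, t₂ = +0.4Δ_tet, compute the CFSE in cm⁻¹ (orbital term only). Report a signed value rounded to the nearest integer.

Tetrahedral splitting is small, so the complex is high-spin.
Electron filling gives e³ t₂³.
The orbital stabilization is -0.6Δ_tet = -0.6 × 4530 = -2718 cm⁻¹.

-2718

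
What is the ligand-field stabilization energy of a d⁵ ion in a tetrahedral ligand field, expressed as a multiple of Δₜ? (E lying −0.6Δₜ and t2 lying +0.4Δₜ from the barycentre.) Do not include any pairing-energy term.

0.0 Δₜ

With tetrahedral geometry the complex is necessarily high-spin.
Configuration: e^2 t2^3.
CFSE = 2(-0.6Δₜ) + 3(0.4Δₜ) = -1.2Δₜ + 1.2Δₜ = 0.0Δₜ.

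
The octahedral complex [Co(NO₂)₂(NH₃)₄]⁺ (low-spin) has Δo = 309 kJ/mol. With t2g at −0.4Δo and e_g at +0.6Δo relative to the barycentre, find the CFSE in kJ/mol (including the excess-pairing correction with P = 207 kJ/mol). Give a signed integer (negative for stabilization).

Ligand charges: 2×(-1) from NO₂⁻ and 4×(+0) from NH₃ sum to -2; with overall charge +1, Co is +3.
Co³⁺: group 9, so d-count = 9 − 3 = 6.
Configuration: t2g^6 e_g^0.
The orbital stabilization is -2.4Δo = -2.4 × 309 = -742 kJ/mol.
Pairing penalty: 3 pairs vs 1 in the high-spin reference → 2 extra × P = 414 kJ/mol.
Combining: -742 + 414 = -328 kJ/mol.

-328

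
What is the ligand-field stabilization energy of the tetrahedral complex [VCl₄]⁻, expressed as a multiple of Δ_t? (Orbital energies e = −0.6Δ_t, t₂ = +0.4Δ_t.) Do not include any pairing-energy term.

Each Cl⁻ contributes -1; 4 × (-1) = -4. With overall charge -1, V is in the +3 oxidation state.
V is in group 5, so V³⁺ is d² (5 − 3 = 2).
With tetrahedral geometry the complex is necessarily high-spin.
Configuration: e² t₂⁰.
CFSE = 2(-0.6Δ_t) + 0(0.4Δ_t) = -1.2Δ_t + 0.0Δ_t = -1.2Δ_t.

-1.2 Δ_t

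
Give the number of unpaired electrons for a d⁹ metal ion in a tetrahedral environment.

Tetrahedral fields are weak (Δₜ ≈ 4/9 Δₒ), so electrons fill high-spin.
Configuration: e^4 t2^5, giving 1 unpaired electron.

1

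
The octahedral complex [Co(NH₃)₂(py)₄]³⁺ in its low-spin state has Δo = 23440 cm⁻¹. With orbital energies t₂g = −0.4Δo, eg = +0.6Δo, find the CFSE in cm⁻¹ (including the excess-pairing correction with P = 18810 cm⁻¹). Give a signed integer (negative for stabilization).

-18636

Ligand charges: 2×(+0) from NH₃ and 4×(+0) from py sum to +0; with overall charge +3, Co is +3.
Co sits in group 9; removing 3 electrons leaves Co³⁺ with 9 − 3 = 6 d electrons.
Configuration: t₂g⁶ eg⁰.
Orbital CFSE = 6(-0.4) + 0(0.6) = -2.4Δo = -2.4 × 23440 = -56256 cm⁻¹.
High-spin d⁶ would be t₂g⁴ eg² with 1 pair; low-spin has 3, so 2 excess pairs cost +2P = +37620 cm⁻¹.
Net CFSE = -56256 + 37620 = -18636 cm⁻¹.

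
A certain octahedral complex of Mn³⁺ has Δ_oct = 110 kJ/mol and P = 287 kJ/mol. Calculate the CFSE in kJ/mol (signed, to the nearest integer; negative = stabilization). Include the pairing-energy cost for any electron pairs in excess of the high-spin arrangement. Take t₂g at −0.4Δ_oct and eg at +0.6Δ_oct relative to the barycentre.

Mn³⁺: group 7, so d-count = 7 − 3 = 4.
With Δ_oct < P the complex is high-spin.
That gives t₂g³ eg¹.
Orbital CFSE = -0.6Δ_oct = -0.6 × 110 = -66 kJ/mol.
High-spin has no excess pairs, so no pairing correction applies.

-66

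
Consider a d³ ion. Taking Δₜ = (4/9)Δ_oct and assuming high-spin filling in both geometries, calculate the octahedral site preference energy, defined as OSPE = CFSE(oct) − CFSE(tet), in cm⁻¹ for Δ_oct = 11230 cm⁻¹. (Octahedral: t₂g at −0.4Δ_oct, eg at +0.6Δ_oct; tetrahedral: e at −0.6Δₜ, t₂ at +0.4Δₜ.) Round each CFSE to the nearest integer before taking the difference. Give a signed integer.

In an octahedral site d³ (HS) is t₂g³ eg⁰, giving CFSE(oct) = -1.2Δ_oct = -13476 cm⁻¹.
In a tetrahedral site the filling is e² t₂¹: CFSE(tet) = -0.8Δₜ = -0.8 × (4/9)(11230) = -3993 cm⁻¹.
Subtracting, OSPE = -13476 − (-3993) = -9483 cm⁻¹.

-9483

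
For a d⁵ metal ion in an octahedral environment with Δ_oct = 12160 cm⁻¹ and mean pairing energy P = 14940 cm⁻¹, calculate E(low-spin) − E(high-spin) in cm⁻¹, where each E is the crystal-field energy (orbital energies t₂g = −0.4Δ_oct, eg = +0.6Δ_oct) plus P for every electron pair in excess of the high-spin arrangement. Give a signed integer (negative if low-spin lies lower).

High-spin: t₂g³ eg², CFSE = 0.0Δ_oct = 0 cm⁻¹.
Low-spin t₂g⁵ eg⁰ gives -2.0Δ_oct = -24320 cm⁻¹, but forming 2 extra pairs costs 2P = 29880 cm⁻¹, so E(LS) = -24320 + 29880 = 5560 cm⁻¹.
Thus E(LS) − E(HS) = 5560 cm⁻¹.

5560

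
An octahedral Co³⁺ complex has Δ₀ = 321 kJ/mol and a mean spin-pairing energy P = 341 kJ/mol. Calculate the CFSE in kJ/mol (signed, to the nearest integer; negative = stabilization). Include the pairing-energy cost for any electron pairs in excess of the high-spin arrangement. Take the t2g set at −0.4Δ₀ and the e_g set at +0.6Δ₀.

-128

Co is in group 9, so Co³⁺ is d⁶ (9 − 3 = 6).
Since Δ₀ = 321 kJ/mol < P = 341 kJ/mol, the complex adopts the high-spin configuration.
That gives t2g^4 e_g^2.
Orbital CFSE = -0.4Δ₀ = -0.4 × 321 = -128 kJ/mol.
High-spin has no excess pairs, so no pairing correction applies.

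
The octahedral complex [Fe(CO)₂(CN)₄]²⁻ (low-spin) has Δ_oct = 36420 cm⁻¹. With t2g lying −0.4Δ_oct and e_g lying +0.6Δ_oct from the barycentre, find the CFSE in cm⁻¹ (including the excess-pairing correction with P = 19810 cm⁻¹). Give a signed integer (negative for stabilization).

-47788

Ligand charges: 2×(+0) from CO and 4×(-1) from CN⁻ sum to -4; with overall charge -2, Fe is +2.
Fe sits in group 8; removing 2 electrons leaves Fe²⁺ with 8 − 2 = 6 d electrons.
Electron filling gives t2g^6 e_g^0.
Orbital CFSE = 6(-0.4) + 0(0.6) = -2.4Δ_oct = -2.4 × 36420 = -87408 cm⁻¹.
Pairing penalty: 3 pairs vs 1 in the high-spin reference → 2 extra × P = 39620 cm⁻¹.
Net CFSE = -87408 + 39620 = -47788 cm⁻¹.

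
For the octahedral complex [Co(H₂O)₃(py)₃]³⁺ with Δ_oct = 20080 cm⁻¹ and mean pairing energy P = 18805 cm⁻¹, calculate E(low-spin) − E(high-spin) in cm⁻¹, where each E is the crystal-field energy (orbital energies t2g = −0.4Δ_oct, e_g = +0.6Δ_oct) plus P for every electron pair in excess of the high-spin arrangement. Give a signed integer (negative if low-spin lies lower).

-2550

Ligand charges: 3×(+0) from H₂O and 3×(+0) from py sum to +0; with overall charge +3, Co is +3.
Co sits in group 9; removing 3 electrons leaves Co³⁺ with 9 − 3 = 6 d electrons.
In the high-spin limit (t2g^4 e_g^2) the orbital term is -0.4Δ_oct = -8032 cm⁻¹, with no excess pairing.
For low-spin the configuration is t2g^6 e_g^0: orbital energy -2.4 × 20080 = -48192 cm⁻¹, and 2 additional pairs relative to high-spin add 37610 cm⁻¹, giving -10582 cm⁻¹.
The difference is -10582 − (-8032) = -2550 cm⁻¹, so low-spin lies lower.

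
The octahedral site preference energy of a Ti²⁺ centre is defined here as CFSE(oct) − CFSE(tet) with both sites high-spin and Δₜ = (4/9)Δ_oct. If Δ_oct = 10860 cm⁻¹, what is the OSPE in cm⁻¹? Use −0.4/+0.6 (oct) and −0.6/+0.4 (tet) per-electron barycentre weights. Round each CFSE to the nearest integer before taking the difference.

-2896

Ti is in group 4, so Ti²⁺ is d² (4 − 2 = 2).
Octahedral high-spin t2g^2 e_g^0: CFSE = -0.8 × 10860 = -8688 cm⁻¹.
Tetrahedral: e^2 t2^0, CFSE = 2(−0.6) + 0(+0.4) = -1.2Δₜ = -1.2 × (4/9) × 10860 = -5792 cm⁻¹.
OSPE = CFSE(oct) − CFSE(tet) = -8688 − (-5792) = -2896 cm⁻¹.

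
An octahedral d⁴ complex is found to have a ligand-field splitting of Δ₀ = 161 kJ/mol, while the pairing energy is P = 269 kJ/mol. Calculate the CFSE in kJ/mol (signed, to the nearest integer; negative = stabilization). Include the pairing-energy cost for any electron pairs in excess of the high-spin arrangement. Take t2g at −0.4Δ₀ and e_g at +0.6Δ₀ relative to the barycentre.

Since Δ₀ = 161 kJ/mol < P = 269 kJ/mol, the complex adopts the high-spin configuration.
That gives t2g^3 e_g^1.
Orbital CFSE = -0.6Δ₀ = -0.6 × 161 = -97 kJ/mol.
High-spin has no excess pairs, so no pairing correction applies.

-97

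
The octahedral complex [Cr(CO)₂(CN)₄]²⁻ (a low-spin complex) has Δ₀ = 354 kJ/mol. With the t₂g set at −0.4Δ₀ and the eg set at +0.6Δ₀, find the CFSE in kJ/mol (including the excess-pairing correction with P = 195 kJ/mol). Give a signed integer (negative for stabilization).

Ligand charges: 2×(+0) from CO and 4×(-1) from CN⁻ sum to -4; with overall charge -2, Cr is +2.
Cr sits in group 6; removing 2 electrons leaves Cr²⁺ with 6 − 2 = 4 d electrons.
Configuration: t₂g⁴ eg⁰.
The orbital stabilization is -1.6Δ₀ = -1.6 × 354 = -566 kJ/mol.
Relative to high-spin t₂g³ eg¹ (0 paired), the low-spin configuration has 1 additional pair, contributing +1 × 195 = +195 kJ/mol.
Net CFSE = -566 + 195 = -371 kJ/mol.

-371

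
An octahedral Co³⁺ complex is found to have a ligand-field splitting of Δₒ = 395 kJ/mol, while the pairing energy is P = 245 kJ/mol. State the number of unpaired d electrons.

0

Co sits in group 9; removing 3 electrons leaves Co³⁺ with 9 − 3 = 6 d electrons.
Since Δₒ = 395 kJ/mol > P = 245 kJ/mol, the complex adopts the low-spin configuration.
Filling d⁶ accordingly: t₂g⁶ eg⁰.
Unpaired electrons: 0.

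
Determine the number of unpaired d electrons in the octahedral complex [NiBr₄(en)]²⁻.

2

Ligand charges: 4×(-1) from Br⁻ and 1×(+0) from en sum to -4; with overall charge -2, Ni is +2.
Ni²⁺: group 10, so d-count = 10 − 2 = 8.
Configuration: t₂g⁶ eg², giving 2 unpaired electrons.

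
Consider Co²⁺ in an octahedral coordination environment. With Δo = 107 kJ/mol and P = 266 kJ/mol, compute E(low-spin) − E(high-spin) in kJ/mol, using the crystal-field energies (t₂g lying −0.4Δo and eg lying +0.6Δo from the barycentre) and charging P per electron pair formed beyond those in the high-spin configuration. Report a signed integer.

Co is in group 9, so Co²⁺ is d⁷ (9 − 2 = 7).
In the high-spin limit (t₂g⁵ eg²) the orbital term is -0.8Δo = -86 kJ/mol, with no excess pairing.
Low-spin: t₂g⁶ eg¹, orbital CFSE = -1.8Δo = -193 kJ/mol; plus 1 excess pair × P = +266 kJ/mol; total 73 kJ/mol.
E(LS) − E(HS) = 73 − (-86) = 159 kJ/mol.

159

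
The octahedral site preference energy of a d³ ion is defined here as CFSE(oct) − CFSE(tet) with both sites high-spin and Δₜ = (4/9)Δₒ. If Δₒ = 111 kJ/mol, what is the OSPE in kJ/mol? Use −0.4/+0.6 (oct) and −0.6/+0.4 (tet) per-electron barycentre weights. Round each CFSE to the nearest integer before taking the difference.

-94

In an octahedral site d³ (HS) is t₂g³ eg⁰, giving CFSE(oct) = -1.2Δₒ = -133 kJ/mol.
In a tetrahedral site the filling is e² t₂¹: CFSE(tet) = -0.8Δₜ = -0.8 × (4/9)(111) = -39 kJ/mol.
OSPE = -133 − (-39) = -94 kJ/mol.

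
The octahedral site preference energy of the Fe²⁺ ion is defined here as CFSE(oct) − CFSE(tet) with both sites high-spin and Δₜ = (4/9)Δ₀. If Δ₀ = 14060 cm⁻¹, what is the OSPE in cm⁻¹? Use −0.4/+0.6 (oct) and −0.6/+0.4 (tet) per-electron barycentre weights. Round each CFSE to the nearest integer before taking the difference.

-1875

Fe is in group 8, so Fe²⁺ is d⁶ (8 − 2 = 6).
In an octahedral site d⁶ (HS) is t2g^4 e_g^2, giving CFSE(oct) = -0.4Δ₀ = -5624 cm⁻¹.
In a tetrahedral site the filling is e^3 t2^3: CFSE(tet) = -0.6Δₜ = -0.6 × (4/9)(14060) = -3749 cm⁻¹.
OSPE = -5624 − (-3749) = -1875 cm⁻¹.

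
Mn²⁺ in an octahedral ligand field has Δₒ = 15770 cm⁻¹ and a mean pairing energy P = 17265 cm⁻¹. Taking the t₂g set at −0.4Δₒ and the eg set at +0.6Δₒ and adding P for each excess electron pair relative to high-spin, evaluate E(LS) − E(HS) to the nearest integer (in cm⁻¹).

Mn is in group 7, so Mn²⁺ is d⁵ (7 − 2 = 5).
High-spin: t₂g³ eg², CFSE = 0.0Δₒ = 0 cm⁻¹.
Low-spin: t₂g⁵ eg⁰, orbital CFSE = -2.0Δₒ = -31540 cm⁻¹; plus 2 excess pairs × P = +34530 cm⁻¹; total 2990 cm⁻¹.
E(LS) − E(HS) = 2990 − (0) = 2990 cm⁻¹.

2990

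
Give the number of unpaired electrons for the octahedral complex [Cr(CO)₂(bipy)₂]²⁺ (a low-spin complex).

2

Ligand charges: 2×(+0) from CO and 2×(+0) from bipy sum to +0; with overall charge +2, Cr is +2.
Cr²⁺: group 6, so d-count = 6 − 2 = 4.
Configuration: t₂g⁴ eg⁰, giving 2 unpaired electrons.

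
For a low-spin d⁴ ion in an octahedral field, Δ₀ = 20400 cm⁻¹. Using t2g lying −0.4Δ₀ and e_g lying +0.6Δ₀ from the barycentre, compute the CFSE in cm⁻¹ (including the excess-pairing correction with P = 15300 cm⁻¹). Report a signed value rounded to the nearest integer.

-17340

Electron filling gives t2g^4 e_g^0.
CFSE(orbital) = 4×(-0.4Δ₀) + 0×(0.6Δ₀) = -1.6Δ₀; with Δ₀ = 20400 cm⁻¹ that is -32640 cm⁻¹.
Relative to high-spin t2g^3 e_g^1 (0 paired), the low-spin configuration has 1 additional pair, contributing +1 × 15300 = +15300 cm⁻¹.
Net CFSE = -32640 + 15300 = -17340 cm⁻¹.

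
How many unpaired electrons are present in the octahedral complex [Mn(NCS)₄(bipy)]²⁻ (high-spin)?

Ligand charges: 4×(-1) from NCS⁻ and 1×(+0) from bipy sum to -4; with overall charge -2, Mn is +2.
Mn²⁺: group 7, so d-count = 7 − 2 = 5.
Configuration: t₂g³ eg², giving 5 unpaired electrons.

5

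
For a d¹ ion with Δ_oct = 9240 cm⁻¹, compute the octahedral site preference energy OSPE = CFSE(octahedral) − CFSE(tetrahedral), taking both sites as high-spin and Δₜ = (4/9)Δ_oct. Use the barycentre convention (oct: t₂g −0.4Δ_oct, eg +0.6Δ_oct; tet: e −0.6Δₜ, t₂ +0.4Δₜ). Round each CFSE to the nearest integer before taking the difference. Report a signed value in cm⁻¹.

-1232

Octahedral (high-spin): t₂g¹ eg⁰, CFSE = 1(−0.4) + 0(+0.6) = -0.4Δ_oct = -0.4 × 9240 = -3696 cm⁻¹.
Tetrahedral: e¹ t₂⁰, CFSE = 1(−0.6) + 0(+0.4) = -0.6Δₜ = -0.6 × (4/9) × 9240 = -2464 cm⁻¹.
OSPE = -3696 − (-2464) = -1232 cm⁻¹.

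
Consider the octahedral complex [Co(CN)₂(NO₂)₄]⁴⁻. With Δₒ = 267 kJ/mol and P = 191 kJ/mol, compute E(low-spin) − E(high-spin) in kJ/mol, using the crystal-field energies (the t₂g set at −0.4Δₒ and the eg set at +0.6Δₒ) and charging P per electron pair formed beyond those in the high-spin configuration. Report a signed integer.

-76

Ligand charges: 2×(-1) from CN⁻ and 4×(-1) from NO₂⁻ sum to -6; with overall charge -4, Co is +2.
Co²⁺: group 9, so d-count = 9 − 2 = 7.
High-spin d⁷ fills as t₂g⁵ eg² with CFSE 5(−0.4) + 2(+0.6) = -0.8Δₒ = -214 kJ/mol.
Low-spin t₂g⁶ eg¹ gives -1.8Δₒ = -481 kJ/mol, but forming 1 extra pair costs 1P = 191 kJ/mol, so E(LS) = -481 + 191 = -290 kJ/mol.
E(LS) − E(HS) = -290 − (-214) = -76 kJ/mol.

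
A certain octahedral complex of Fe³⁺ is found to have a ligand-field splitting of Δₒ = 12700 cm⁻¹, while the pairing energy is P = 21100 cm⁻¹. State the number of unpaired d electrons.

Group 8 minus oxidation state +3 gives a d⁵ configuration for Fe³⁺.
Δₒ < P, so pairing is avoided: the ground state is high-spin.
Configuration: t2g^3 e_g^2.
Unpaired electrons: 5.

5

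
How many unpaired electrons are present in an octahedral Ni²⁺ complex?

Group 10 minus oxidation state +2 gives a d⁸ configuration for Ni²⁺.
Configuration: t₂g⁶ eg², giving 2 unpaired electrons.

2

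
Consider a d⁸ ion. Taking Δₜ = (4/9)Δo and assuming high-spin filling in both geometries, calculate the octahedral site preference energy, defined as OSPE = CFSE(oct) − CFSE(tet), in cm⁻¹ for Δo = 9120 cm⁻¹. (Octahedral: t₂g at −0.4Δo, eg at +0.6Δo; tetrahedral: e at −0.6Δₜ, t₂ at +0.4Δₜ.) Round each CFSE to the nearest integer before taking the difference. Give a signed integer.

In an octahedral site d⁸ (HS) is t2g^6 e_g^2, giving CFSE(oct) = -1.2Δo = -10944 cm⁻¹.
Tetrahedral: e^4 t2^4, CFSE = 4(−0.6) + 4(+0.4) = -0.8Δₜ = -0.8 × (4/9) × 9120 = -3243 cm⁻¹.
OSPE = -10944 − (-3243) = -7701 cm⁻¹.

-7701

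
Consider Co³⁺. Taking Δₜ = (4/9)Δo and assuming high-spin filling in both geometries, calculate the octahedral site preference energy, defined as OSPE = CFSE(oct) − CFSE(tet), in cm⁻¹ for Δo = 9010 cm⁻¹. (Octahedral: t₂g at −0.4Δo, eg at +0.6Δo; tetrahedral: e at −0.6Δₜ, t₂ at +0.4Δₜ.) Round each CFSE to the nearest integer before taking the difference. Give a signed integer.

-1201

Co is in group 9, so Co³⁺ is d⁶ (9 − 3 = 6).
Octahedral high-spin t₂g⁴ eg²: CFSE = -0.4 × 9010 = -3604 cm⁻¹.
Tetrahedral e³ t₂³ gives -0.6Δₜ = -0.6 × (4/9) × 9010 = -2403 cm⁻¹.
OSPE = CFSE(oct) − CFSE(tet) = -3604 − (-2403) = -1201 cm⁻¹.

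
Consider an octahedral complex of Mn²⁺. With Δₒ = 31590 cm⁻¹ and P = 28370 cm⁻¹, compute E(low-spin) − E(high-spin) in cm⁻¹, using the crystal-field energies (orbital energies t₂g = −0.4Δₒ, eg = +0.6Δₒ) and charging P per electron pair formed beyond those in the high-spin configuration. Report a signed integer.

-6440

Mn²⁺: group 7, so d-count = 7 − 2 = 5.
High-spin: t₂g³ eg², CFSE = 0.0Δₒ = 0 cm⁻¹.
Low-spin: t₂g⁵ eg⁰, orbital CFSE = -2.0Δₒ = -63180 cm⁻¹; plus 2 excess pairs × P = +56740 cm⁻¹; total -6440 cm⁻¹.
Thus E(LS) − E(HS) = -6440 cm⁻¹.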